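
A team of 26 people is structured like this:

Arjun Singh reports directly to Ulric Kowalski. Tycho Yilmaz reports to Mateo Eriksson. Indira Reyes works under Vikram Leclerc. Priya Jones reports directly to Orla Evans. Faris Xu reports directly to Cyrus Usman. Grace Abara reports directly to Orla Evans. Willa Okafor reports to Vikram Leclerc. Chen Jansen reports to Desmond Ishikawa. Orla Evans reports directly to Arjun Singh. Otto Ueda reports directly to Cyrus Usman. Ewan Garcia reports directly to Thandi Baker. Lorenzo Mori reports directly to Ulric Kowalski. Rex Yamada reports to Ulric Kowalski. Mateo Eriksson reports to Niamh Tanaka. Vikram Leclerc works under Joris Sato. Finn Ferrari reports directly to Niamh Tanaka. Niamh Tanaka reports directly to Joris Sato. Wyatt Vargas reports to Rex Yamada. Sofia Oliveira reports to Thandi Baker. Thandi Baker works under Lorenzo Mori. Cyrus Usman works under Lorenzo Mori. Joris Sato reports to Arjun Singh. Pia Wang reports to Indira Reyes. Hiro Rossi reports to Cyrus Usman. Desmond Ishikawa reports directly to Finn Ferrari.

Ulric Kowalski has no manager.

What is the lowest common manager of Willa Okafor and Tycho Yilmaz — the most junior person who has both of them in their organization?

Willa Okafor's chain of managers is Vikram Leclerc, Joris Sato, Arjun Singh, Ulric Kowalski. Tycho Yilmaz's chain of managers is Mateo Eriksson, Niamh Tanaka, Joris Sato, Arjun Singh, Ulric Kowalski. The first manager that appears in both chains is Joris Sato.

Joris Sato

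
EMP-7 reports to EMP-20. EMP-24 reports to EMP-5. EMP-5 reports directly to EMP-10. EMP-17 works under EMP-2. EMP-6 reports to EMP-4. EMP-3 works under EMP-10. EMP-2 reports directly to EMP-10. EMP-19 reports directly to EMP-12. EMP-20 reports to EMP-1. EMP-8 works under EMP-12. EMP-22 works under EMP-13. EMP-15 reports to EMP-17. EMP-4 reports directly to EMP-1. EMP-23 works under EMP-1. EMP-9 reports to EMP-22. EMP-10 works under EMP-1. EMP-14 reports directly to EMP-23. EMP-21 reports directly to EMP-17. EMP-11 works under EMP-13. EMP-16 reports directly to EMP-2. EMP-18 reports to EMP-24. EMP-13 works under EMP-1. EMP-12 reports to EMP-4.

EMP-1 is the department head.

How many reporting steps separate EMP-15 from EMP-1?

4

Chain from EMP-15 up to EMP-1: EMP-15 → EMP-17 → EMP-2 → EMP-10 → EMP-1. That is 4 steps up, so EMP-15 is 4 levels below EMP-1.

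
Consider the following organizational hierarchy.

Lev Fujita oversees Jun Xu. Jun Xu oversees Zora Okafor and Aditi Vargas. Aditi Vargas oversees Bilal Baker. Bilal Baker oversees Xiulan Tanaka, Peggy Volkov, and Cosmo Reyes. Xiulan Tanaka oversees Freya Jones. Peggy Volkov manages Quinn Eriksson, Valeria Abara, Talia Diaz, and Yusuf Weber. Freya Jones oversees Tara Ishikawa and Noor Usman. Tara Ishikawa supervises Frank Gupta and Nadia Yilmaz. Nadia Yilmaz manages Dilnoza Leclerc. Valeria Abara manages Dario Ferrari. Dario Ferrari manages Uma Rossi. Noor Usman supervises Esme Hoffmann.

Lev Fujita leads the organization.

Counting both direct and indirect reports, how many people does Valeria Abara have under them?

2

Valeria Abara directly manages Dario Ferrari. Under Dario Ferrari: Uma Rossi (1). That's 2 in total.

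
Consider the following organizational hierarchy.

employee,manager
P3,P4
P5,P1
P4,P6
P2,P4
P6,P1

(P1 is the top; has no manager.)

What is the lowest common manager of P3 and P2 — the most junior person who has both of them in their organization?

P4

P3's chain of managers is P4, P6, P1. P2's chain of managers is P4, P6, P1. The first manager that appears in both chains is P4.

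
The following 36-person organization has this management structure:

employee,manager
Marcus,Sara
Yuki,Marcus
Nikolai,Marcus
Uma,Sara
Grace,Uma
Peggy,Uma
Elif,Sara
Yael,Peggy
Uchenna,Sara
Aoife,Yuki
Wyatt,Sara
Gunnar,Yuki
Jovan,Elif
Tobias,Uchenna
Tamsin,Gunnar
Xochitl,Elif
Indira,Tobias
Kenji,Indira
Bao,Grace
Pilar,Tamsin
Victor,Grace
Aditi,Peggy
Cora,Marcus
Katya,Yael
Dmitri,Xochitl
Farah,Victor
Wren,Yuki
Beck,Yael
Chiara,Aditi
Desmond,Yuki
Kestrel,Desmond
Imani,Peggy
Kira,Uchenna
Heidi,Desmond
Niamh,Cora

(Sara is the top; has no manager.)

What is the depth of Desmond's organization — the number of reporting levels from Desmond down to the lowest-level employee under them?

1

The longest chain under Desmond runs Desmond → Heidi, which is 1 level below Desmond.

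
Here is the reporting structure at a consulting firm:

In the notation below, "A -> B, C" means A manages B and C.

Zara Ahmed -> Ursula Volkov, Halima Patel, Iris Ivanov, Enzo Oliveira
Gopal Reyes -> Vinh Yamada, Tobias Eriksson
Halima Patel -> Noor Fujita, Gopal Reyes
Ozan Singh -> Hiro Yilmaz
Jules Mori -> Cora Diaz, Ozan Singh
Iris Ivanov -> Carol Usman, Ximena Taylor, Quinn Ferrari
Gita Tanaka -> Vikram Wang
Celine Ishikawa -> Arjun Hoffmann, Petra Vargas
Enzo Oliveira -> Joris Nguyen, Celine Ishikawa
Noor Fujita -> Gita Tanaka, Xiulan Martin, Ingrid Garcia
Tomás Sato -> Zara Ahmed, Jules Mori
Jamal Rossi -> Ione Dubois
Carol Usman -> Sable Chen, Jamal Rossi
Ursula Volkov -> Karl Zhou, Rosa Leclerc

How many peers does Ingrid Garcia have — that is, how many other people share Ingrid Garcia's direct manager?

2

Ingrid Garcia reports to Noor Fujita. Noor Fujita's other direct reports are Gita Tanaka, Xiulan Martin — 2 peers.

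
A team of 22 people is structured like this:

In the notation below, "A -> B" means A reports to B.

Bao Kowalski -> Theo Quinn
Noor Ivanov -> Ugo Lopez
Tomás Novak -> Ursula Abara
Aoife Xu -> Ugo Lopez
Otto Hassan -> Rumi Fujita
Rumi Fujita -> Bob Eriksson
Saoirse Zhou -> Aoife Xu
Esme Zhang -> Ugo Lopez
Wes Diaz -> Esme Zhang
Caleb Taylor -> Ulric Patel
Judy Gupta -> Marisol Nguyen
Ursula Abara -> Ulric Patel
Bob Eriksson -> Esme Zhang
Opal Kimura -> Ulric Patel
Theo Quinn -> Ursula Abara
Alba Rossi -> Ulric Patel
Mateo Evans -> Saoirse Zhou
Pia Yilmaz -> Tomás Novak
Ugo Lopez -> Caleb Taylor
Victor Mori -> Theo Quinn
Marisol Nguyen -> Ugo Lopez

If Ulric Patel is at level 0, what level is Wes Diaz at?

4

Chain from Wes Diaz up to Ulric Patel: Wes Diaz → Esme Zhang → Ugo Lopez → Caleb Taylor → Ulric Patel. That is 4 steps up, so Wes Diaz is 4 levels below Ulric Patel.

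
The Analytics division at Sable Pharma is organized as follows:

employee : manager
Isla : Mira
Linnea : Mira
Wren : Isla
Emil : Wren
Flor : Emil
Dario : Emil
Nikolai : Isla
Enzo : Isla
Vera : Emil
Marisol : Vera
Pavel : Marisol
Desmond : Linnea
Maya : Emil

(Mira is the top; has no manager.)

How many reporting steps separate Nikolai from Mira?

Chain from Nikolai up to Mira: Nikolai → Isla → Mira. That is 2 steps up, so Nikolai is 2 levels below Mira.

2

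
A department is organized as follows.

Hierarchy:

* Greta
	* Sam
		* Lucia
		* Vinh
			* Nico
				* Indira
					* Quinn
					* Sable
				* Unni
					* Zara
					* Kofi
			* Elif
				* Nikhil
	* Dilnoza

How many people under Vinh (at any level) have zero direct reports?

The people in Vinh's organization with no one reporting to them are Nikhil, Kofi, Zara, Sable, Quinn. That is 5.

5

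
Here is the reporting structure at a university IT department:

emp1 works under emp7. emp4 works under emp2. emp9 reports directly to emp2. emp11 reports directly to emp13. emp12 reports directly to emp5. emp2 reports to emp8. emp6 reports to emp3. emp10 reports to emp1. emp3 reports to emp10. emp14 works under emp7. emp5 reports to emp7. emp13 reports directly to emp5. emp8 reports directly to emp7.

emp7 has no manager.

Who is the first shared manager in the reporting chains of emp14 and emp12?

emp7

emp14's chain of managers is emp7. emp12's chain of managers is emp5, emp7. The first manager that appears in both chains is emp7.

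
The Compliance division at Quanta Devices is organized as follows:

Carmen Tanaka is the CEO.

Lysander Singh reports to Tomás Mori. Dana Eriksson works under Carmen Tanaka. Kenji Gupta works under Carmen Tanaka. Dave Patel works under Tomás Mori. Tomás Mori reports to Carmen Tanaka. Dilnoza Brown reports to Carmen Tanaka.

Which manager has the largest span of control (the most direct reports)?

Carmen Tanaka

Direct-report counts: Carmen Tanaka has 4; Tomás Mori has 2. The largest is 4, held by Carmen Tanaka.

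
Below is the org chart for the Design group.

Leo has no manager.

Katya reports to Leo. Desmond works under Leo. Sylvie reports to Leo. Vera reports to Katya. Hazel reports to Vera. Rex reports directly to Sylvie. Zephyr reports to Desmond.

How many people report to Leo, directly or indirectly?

7

Leo directly manages Katya, Desmond, Sylvie. Under Katya: Vera, Hazel (2). Under Desmond: Zephyr (1). Under Sylvie: Rex (1). So Leo's organization is 3 direct reports plus everyone under them: 3 + 2 + 2 = 7.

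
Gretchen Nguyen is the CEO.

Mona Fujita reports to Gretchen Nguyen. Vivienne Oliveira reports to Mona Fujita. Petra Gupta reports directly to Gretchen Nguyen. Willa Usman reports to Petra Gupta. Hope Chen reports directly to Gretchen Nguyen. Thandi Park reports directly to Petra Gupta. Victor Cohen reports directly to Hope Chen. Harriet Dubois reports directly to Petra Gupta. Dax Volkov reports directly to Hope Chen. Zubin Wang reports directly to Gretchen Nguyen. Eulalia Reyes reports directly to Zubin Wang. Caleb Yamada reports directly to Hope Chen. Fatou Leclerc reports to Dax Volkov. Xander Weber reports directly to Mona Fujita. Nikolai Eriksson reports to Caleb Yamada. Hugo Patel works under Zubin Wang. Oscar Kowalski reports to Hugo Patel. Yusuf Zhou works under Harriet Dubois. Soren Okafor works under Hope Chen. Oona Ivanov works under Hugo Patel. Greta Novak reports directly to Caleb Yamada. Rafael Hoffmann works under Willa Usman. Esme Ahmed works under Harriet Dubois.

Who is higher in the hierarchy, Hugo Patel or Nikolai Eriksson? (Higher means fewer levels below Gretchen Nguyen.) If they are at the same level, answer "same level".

Hugo Patel is 2 levels below Gretchen Nguyen; Nikolai Eriksson is 3. Hugo Patel is higher.

Hugo Patel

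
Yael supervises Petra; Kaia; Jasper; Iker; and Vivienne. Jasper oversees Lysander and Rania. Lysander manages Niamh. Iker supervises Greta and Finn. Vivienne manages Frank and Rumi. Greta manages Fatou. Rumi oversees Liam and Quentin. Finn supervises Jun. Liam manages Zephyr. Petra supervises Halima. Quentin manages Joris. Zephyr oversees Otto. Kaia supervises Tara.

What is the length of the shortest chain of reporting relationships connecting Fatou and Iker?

2

Fatou is in Iker's organization: the chain from Fatou up to Iker is Fatou → Greta → Iker, which is 2 links.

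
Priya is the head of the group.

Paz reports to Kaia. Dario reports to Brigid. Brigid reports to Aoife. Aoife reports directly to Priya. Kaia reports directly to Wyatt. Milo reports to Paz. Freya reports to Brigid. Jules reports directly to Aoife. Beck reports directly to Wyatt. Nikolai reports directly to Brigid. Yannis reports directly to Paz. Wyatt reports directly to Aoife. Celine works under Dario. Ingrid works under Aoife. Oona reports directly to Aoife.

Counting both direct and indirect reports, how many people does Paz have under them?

2

Paz directly manages Milo, Yannis. Milo has no reports. Yannis has no reports. So Paz's organization is 2 direct reports plus everyone under them: 1 + 1 = 2.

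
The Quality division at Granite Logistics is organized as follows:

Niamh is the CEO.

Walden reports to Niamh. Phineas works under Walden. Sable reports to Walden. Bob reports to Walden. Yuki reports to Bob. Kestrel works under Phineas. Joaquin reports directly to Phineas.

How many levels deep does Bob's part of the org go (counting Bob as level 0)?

1

The longest chain under Bob runs Bob → Yuki, which is 1 level below Bob.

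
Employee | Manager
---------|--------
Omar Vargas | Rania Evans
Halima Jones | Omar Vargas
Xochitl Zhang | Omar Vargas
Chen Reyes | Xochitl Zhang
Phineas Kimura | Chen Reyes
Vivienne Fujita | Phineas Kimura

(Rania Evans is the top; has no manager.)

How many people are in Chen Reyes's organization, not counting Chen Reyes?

Chen Reyes directly manages Phineas Kimura. Under Phineas Kimura: Vivienne Fujita (1). That's 2 in total.

2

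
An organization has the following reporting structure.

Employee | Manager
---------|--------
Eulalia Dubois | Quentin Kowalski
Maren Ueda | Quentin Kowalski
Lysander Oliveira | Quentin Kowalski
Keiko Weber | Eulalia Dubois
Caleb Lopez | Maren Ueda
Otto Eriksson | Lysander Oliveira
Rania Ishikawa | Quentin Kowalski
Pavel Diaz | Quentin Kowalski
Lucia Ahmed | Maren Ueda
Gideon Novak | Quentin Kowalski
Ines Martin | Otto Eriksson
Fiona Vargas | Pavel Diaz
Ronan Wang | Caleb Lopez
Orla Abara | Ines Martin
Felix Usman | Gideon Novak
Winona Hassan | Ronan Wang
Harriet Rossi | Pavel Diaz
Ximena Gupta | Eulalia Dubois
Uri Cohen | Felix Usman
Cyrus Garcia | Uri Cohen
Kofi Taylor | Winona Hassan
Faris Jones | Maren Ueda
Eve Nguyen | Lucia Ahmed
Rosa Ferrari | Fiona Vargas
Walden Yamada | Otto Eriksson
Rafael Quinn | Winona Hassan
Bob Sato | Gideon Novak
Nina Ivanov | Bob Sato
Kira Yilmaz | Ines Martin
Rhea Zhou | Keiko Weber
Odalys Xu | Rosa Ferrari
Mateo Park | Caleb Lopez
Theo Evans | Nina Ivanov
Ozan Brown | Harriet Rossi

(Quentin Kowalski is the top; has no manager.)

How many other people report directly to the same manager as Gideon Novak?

5

Gideon Novak reports to Quentin Kowalski. Quentin Kowalski's other direct reports are Eulalia Dubois, Maren Ueda, Lysander Oliveira, Rania Ishikawa, Pavel Diaz — 5 peers.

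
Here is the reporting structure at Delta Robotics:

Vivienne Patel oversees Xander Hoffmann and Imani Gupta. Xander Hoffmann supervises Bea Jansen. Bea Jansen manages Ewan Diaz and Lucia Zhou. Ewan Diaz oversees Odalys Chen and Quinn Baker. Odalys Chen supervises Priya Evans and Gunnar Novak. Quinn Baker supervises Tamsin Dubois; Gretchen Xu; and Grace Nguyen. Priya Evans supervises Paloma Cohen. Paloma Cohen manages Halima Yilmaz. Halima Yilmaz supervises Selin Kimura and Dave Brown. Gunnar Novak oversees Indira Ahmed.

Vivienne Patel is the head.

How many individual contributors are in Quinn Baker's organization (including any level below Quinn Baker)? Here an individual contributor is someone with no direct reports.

3

The people in Quinn Baker's organization with no one reporting to them are Grace Nguyen, Gretchen Xu, Tamsin Dubois. That is 3.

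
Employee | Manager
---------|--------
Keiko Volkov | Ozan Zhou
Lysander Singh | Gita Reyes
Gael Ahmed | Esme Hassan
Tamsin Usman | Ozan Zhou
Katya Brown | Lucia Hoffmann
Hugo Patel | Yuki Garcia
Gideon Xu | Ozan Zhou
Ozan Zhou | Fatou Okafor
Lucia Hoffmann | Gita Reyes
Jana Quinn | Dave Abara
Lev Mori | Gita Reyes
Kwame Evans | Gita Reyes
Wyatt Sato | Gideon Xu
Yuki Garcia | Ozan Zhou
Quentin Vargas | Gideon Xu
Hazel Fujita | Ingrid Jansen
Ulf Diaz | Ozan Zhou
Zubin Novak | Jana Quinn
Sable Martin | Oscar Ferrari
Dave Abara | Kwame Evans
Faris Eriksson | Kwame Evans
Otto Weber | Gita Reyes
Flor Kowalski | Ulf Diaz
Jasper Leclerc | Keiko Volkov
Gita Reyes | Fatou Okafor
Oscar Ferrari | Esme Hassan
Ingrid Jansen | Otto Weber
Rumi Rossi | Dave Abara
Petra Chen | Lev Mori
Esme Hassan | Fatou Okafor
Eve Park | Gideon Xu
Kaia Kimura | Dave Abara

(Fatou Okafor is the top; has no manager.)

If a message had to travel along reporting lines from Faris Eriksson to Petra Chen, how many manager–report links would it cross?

Faris Eriksson is 2 levels below Gita Reyes, and Petra Chen is 2 levels below Gita Reyes (their lowest common manager). The shortest path runs up from Faris Eriksson to Gita Reyes and back down to Petra Chen: 2 + 2 = 4 links.

4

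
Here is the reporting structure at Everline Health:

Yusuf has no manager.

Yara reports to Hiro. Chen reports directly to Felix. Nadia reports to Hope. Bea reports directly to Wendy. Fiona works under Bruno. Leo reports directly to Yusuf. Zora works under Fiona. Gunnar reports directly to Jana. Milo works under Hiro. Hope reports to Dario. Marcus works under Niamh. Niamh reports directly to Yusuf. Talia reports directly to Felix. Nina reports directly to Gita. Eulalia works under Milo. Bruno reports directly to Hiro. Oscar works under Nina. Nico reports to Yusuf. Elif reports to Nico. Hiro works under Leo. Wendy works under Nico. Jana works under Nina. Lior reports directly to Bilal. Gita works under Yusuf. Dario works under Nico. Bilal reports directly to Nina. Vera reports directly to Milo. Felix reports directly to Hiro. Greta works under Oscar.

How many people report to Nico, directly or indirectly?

6

Nico directly manages Elif, Wendy, Dario. Elif has no reports. Under Wendy: Bea (1). Under Dario: Hope, Nadia (2). So Nico's organization is 3 direct reports plus everyone under them: 1 + 2 + 3 = 6.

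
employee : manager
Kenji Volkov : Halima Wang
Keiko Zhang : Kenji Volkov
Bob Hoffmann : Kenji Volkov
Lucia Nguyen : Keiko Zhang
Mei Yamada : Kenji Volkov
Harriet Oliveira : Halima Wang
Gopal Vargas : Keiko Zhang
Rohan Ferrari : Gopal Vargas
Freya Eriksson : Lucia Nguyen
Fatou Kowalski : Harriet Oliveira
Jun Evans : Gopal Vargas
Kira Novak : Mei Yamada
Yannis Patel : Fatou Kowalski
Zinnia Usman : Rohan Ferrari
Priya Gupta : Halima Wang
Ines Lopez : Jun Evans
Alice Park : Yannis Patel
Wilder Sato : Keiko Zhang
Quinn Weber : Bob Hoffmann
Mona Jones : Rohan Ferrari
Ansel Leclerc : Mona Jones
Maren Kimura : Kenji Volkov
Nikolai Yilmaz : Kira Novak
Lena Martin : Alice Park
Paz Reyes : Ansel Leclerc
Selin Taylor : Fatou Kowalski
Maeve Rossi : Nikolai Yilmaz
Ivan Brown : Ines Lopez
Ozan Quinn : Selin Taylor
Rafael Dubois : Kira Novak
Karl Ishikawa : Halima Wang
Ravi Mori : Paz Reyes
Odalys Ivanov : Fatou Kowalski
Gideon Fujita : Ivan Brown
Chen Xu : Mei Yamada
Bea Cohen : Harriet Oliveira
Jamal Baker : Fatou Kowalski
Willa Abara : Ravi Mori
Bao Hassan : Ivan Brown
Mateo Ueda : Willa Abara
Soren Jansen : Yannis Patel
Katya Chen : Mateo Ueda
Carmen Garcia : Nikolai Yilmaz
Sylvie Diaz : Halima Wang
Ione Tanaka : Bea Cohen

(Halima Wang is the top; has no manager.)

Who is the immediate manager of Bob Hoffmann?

Bob Hoffmann reports directly to Kenji Volkov.

Kenji Volkov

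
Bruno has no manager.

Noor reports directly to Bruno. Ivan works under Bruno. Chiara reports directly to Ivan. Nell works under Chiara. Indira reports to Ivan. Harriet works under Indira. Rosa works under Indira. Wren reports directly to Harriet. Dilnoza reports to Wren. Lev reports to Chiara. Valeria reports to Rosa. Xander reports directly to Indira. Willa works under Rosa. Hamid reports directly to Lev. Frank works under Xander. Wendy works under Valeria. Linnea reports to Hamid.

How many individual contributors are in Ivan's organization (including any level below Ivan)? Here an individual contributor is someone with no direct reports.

The people in Ivan's organization with no one reporting to them are Frank, Willa, Wendy, Dilnoza, Linnea, Nell. That is 6.

6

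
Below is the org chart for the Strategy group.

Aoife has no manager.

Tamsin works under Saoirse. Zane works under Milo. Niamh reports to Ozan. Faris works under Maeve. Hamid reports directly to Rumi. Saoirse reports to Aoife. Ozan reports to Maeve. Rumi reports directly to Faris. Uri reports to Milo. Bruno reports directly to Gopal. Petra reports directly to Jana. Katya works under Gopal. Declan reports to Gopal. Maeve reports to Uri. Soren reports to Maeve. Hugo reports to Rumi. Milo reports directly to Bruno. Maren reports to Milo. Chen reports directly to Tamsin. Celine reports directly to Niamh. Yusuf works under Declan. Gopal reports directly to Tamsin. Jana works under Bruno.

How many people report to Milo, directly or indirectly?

Milo directly manages Uri, Maren, Zane. Under Uri: Maeve, Soren, Ozan, Niamh, Celine, Faris, Rumi, Hamid, Hugo (9). Maren has no reports. Zane has no reports. So Milo's organization is 3 direct reports plus everyone under them: 10 + 1 + 1 = 12.

12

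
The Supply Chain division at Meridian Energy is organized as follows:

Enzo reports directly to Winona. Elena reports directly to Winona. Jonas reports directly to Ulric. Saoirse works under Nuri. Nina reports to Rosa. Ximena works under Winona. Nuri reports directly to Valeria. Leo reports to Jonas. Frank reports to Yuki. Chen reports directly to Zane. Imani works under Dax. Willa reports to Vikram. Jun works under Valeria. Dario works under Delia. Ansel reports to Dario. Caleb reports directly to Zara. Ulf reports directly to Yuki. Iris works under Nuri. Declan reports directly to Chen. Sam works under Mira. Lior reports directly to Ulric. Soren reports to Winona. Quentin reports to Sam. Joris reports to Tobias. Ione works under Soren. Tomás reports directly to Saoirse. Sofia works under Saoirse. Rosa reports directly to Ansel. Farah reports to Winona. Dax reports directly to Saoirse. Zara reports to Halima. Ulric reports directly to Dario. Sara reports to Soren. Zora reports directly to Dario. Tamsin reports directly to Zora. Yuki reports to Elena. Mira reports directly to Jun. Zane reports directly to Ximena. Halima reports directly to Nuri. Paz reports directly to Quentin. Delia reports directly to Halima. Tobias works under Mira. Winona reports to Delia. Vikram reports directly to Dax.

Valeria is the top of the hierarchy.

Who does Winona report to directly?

Winona reports directly to Delia.

Delia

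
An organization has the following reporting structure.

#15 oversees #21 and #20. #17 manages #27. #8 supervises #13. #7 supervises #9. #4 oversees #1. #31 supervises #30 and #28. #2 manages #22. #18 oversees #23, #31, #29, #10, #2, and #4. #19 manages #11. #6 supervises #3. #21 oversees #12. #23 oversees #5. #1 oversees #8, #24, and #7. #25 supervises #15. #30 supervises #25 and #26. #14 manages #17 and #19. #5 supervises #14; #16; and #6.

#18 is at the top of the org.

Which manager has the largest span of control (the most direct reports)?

Direct-report counts: #18 has 6; #4 has 1; #1 has 3; #8 has 1; #7 has 1; #2 has 1; #31 has 2; #30 has 2; #25 has 1; #15 has 2; #21 has 1; #23 has 1; #5 has 3; #6 has 1; #14 has 2; #19 has 1; #17 has 1. The largest is 6, held by #18.

#18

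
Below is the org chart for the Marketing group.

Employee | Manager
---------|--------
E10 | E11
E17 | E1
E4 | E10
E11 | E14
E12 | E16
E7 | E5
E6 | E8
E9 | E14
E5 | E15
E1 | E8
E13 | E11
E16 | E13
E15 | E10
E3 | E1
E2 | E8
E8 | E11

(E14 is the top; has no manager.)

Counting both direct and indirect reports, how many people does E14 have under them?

16

E14 directly manages E11, E9. Under E11: E8, E1, E3, E17, E2, E6, E10, E15, E5, E7, E4, E13, E16, E12 (14). E9 has no reports. So E14's organization is 2 direct reports plus everyone under them: 15 + 1 = 16.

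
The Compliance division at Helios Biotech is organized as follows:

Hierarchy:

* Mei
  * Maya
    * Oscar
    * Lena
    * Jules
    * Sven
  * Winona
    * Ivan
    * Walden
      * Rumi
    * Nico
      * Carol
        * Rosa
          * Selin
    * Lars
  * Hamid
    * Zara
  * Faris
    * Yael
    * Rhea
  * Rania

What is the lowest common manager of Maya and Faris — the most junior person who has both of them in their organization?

Mei

Maya's chain of managers is Mei. Faris's chain of managers is Mei. The first manager that appears in both chains is Mei.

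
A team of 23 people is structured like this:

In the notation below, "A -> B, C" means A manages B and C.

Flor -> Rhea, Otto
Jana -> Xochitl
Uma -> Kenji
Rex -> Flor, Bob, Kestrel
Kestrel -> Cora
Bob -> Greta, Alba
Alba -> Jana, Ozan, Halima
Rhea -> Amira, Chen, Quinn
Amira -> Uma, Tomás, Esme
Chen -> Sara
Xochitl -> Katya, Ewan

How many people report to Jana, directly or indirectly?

Jana directly manages Xochitl. Under Xochitl: Ewan, Katya (2). That's 3 in total.

3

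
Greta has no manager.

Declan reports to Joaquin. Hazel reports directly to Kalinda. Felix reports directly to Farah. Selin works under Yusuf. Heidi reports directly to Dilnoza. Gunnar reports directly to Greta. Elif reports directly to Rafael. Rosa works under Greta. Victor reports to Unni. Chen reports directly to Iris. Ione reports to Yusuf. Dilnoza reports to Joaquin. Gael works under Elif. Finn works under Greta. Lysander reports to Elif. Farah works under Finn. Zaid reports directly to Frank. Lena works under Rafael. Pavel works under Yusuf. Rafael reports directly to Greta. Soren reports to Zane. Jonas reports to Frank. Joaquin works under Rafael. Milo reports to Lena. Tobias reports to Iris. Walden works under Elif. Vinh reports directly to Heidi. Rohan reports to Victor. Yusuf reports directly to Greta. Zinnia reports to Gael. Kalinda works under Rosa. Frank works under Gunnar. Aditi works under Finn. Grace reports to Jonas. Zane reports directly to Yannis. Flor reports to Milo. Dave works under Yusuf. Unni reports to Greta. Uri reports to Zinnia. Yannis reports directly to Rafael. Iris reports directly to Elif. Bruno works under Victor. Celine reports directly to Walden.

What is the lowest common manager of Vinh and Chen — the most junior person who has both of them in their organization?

Vinh's chain of managers is Heidi, Dilnoza, Joaquin, Rafael, Greta. Chen's chain of managers is Iris, Elif, Rafael, Greta. The first manager that appears in both chains is Rafael.

Rafael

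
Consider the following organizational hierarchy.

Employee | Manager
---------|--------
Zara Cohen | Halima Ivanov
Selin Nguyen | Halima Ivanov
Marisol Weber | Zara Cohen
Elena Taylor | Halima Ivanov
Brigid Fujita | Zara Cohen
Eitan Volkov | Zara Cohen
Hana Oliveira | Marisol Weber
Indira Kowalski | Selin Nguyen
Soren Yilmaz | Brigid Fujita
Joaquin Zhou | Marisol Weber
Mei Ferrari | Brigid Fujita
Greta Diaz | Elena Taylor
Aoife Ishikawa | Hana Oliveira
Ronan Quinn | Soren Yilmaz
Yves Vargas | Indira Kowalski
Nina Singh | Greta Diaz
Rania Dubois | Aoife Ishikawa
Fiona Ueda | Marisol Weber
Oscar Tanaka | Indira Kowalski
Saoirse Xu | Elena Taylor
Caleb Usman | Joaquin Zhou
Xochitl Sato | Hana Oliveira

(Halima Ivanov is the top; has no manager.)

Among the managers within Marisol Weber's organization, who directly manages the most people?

Direct-report counts within Marisol Weber's organization: Marisol Weber has 3; Joaquin Zhou has 1; Hana Oliveira has 2; Aoife Ishikawa has 1. The largest is 3, held by Marisol Weber.

Marisol Weber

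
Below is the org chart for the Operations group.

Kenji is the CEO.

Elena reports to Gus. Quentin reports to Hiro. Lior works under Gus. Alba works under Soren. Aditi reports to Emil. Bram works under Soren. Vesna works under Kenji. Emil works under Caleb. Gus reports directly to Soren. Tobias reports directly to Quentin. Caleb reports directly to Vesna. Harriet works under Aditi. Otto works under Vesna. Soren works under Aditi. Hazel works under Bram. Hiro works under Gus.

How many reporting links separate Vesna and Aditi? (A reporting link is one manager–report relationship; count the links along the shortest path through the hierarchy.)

3

Aditi is in Vesna's organization: the chain from Aditi up to Vesna is Aditi → Emil → Caleb → Vesna, which is 3 links.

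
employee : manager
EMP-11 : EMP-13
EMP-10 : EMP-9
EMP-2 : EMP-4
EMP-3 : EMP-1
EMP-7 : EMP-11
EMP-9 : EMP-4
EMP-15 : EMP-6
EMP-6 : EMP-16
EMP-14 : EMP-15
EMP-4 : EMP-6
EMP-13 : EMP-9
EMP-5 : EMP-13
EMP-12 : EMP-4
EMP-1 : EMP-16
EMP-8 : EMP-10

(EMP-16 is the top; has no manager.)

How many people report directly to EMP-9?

EMP-9 directly manages EMP-13, EMP-10. That is 2 direct reports.

2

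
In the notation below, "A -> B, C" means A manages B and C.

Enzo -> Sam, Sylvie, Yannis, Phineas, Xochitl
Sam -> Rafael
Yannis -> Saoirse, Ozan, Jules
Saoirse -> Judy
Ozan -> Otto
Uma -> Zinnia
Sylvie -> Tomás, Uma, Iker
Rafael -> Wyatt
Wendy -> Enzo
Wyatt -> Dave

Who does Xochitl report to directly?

Xochitl reports directly to Enzo.

Enzo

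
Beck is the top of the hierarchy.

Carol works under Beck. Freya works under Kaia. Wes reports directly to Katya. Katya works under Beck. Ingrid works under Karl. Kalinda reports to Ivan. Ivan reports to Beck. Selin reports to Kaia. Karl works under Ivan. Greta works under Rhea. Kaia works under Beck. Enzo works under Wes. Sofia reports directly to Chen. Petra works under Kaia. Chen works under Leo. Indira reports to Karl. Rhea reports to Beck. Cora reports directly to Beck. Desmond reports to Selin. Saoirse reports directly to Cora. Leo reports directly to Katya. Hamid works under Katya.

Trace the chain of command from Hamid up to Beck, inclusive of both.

Hamid reports to Katya. Katya reports to Beck. Beck is at the top.

Hamid -> Katya -> Beck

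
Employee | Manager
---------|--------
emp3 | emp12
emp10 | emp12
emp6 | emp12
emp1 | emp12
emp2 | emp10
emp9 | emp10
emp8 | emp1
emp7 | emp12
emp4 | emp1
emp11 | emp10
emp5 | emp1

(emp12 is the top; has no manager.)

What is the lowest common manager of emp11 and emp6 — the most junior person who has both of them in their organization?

emp12

emp11's chain of managers is emp10, emp12. emp6's chain of managers is emp12. The first manager that appears in both chains is emp12.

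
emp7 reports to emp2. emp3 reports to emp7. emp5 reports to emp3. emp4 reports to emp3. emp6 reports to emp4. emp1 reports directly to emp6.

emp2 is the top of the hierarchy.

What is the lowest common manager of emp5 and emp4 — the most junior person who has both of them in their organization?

emp3

emp5's chain of managers is emp3, emp7, emp2. emp4's chain of managers is emp3, emp7, emp2. The first manager that appears in both chains is emp3.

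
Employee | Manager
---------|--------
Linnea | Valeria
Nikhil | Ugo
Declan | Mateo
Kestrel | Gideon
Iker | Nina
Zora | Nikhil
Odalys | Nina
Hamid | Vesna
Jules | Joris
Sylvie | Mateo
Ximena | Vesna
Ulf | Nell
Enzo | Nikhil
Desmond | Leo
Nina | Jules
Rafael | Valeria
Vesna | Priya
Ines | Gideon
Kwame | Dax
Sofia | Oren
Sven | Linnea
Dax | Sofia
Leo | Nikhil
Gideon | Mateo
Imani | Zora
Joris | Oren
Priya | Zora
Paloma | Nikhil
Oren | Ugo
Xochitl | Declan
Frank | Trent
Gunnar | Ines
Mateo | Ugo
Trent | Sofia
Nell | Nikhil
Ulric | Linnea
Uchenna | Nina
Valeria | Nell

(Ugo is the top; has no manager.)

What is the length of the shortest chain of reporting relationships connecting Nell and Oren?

Nell is 2 levels below Ugo, and Oren is 1 level below Ugo (their lowest common manager). The shortest path runs up from Nell to Ugo and back down to Oren: 2 + 1 = 3 links.

3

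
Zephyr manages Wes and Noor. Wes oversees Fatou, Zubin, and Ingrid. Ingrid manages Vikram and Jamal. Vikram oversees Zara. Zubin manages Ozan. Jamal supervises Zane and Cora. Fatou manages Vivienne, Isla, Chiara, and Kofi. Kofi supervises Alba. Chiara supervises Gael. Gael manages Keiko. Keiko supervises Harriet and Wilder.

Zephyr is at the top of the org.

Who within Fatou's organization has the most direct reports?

Fatou

Direct-report counts within Fatou's organization: Fatou has 4; Chiara has 1; Gael has 1; Keiko has 2; Kofi has 1. The largest is 4, held by Fatou.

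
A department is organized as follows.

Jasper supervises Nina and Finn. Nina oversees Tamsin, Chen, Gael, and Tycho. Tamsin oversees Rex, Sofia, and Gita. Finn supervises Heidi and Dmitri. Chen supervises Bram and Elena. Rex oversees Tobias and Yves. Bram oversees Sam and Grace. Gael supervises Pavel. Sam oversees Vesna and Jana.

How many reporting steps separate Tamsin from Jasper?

2

Chain from Tamsin up to Jasper: Tamsin → Nina → Jasper. That is 2 steps up, so Tamsin is 2 levels below Jasper.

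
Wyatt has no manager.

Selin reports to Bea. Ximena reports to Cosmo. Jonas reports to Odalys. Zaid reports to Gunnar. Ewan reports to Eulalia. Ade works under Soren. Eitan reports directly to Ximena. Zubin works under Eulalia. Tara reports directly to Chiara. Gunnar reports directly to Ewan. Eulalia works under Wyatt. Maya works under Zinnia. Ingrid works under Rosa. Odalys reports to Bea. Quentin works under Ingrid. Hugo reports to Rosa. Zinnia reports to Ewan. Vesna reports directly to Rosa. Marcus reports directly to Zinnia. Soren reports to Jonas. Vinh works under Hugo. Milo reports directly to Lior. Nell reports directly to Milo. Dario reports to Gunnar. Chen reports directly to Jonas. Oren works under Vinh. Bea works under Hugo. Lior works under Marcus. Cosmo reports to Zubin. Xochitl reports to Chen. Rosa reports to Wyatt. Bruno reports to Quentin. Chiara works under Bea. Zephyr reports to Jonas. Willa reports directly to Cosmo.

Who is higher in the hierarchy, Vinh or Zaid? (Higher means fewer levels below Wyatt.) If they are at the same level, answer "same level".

Vinh is 3 levels below Wyatt; Zaid is 4. Vinh is higher.

Vinh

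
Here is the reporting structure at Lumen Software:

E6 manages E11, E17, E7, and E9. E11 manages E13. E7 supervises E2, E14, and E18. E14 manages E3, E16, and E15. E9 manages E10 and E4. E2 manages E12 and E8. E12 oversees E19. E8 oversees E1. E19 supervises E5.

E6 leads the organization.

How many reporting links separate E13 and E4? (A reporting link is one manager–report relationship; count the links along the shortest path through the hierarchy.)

4

E13 is 2 levels below E6, and E4 is 2 levels below E6 (their lowest common manager). The shortest path runs up from E13 to E6 and back down to E4: 2 + 2 = 4 links.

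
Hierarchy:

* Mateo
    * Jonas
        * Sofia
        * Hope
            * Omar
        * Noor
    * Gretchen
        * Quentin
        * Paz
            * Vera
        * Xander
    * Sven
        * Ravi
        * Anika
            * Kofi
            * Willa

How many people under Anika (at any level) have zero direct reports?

2

The people in Anika's organization with no one reporting to them are Willa, Kofi. That is 2.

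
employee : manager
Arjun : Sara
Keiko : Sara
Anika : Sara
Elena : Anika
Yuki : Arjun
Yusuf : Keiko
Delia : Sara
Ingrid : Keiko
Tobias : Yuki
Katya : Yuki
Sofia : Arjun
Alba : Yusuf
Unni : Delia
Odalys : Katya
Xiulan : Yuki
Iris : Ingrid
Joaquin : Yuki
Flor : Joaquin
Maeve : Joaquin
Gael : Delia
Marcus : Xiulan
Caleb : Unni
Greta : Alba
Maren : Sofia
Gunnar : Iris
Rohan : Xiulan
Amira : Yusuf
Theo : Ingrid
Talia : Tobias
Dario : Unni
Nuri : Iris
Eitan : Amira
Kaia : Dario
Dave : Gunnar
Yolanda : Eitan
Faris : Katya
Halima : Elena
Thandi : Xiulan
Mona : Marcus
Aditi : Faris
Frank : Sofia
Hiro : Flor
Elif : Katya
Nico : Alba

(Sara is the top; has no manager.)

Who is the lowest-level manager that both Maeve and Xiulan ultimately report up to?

Yuki

Maeve's chain of managers is Joaquin, Yuki, Arjun, Sara. Xiulan's chain of managers is Yuki, Arjun, Sara. The first manager that appears in both chains is Yuki.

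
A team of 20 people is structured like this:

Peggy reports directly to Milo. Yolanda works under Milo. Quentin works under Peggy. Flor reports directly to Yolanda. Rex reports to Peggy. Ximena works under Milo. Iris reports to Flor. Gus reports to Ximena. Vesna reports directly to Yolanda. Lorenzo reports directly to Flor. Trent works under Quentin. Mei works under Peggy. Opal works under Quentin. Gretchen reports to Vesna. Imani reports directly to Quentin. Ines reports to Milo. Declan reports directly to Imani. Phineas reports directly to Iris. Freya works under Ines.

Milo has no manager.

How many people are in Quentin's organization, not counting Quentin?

4

Quentin directly manages Trent, Opal, Imani. Trent has no reports. Opal has no reports. Under Imani: Declan (1). So Quentin's organization is 3 direct reports plus everyone under them: 1 + 1 + 2 = 4.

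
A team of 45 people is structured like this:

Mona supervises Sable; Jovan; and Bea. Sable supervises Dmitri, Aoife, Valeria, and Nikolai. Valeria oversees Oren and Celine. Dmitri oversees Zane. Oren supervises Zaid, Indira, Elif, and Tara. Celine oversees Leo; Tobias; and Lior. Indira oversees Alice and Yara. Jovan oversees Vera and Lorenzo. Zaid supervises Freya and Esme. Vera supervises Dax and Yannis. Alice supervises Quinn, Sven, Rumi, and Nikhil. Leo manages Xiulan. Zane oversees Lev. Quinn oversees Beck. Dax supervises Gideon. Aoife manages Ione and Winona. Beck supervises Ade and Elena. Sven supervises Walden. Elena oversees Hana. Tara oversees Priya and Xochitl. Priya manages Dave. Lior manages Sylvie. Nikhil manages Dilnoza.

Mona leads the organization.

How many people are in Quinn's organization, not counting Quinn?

Quinn directly manages Beck. Under Beck: Ade, Elena, Hana (3). That's 4 in total.

4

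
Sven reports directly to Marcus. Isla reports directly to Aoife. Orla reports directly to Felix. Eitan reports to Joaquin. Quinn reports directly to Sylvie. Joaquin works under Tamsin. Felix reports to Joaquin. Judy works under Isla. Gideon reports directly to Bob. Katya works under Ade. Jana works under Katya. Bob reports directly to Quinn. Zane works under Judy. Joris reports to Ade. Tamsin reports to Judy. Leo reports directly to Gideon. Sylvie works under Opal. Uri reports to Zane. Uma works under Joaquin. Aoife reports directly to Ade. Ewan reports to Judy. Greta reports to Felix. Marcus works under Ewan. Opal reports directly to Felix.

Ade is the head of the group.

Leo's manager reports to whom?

Leo reports to Gideon, and Gideon reports to Bob. So Leo's skip-level manager is Bob.

Bob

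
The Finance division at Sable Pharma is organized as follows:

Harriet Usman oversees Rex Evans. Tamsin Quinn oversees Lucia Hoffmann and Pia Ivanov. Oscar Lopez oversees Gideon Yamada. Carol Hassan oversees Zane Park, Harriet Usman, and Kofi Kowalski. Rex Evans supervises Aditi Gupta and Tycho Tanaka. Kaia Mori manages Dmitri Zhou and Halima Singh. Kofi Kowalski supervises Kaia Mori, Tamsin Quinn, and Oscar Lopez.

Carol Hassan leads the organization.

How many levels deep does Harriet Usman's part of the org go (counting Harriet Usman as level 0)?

The longest chain under Harriet Usman runs Harriet Usman → Rex Evans → Aditi Gupta, which is 2 levels below Harriet Usman.

2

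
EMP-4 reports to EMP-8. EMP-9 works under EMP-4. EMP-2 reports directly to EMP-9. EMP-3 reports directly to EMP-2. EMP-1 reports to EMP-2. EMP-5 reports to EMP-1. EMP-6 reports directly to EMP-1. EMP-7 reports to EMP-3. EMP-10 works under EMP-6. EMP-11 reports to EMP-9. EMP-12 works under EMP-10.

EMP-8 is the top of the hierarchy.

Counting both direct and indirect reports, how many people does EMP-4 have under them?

10

EMP-4 directly manages EMP-9. Under EMP-9: EMP-11, EMP-2, EMP-1, EMP-6, EMP-10, EMP-12, EMP-5, EMP-3, EMP-7 (9). That's 10 in total.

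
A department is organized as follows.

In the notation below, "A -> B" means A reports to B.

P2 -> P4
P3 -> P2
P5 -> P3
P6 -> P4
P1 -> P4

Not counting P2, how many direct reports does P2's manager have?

2

P2 reports to P4. P4's other direct reports are P6, P1 — 2 peers.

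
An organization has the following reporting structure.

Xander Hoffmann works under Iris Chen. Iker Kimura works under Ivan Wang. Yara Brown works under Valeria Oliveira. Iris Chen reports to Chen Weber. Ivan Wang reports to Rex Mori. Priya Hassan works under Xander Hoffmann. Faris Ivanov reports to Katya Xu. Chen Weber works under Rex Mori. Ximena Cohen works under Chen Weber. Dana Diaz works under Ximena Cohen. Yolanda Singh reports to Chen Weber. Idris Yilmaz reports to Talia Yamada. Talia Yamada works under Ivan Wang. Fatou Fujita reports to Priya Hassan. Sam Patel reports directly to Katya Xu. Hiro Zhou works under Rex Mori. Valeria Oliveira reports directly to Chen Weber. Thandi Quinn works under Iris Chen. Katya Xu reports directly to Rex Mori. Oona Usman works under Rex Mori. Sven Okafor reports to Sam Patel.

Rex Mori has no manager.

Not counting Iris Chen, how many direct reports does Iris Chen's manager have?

3

Iris Chen reports to Chen Weber. Chen Weber's other direct reports are Valeria Oliveira, Ximena Cohen, Yolanda Singh — 3 peers.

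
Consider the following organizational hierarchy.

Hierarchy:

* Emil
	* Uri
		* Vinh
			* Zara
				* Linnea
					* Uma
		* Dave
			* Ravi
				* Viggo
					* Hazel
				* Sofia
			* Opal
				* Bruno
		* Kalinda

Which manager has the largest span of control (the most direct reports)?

Uri

Direct-report counts: Emil has 1; Uri has 3; Dave has 2; Opal has 1; Ravi has 2; Viggo has 1; Vinh has 1; Zara has 1; Linnea has 1. The largest is 3, held by Uri.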